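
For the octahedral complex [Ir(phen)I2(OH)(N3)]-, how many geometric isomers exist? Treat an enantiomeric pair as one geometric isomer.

An octahedron has six vertices in three trans pairs; every non-trans pair is cis.
Each phen is bidentate and must span two cis positions.
Working through the distinct placements yields 4 geometric isomers: I trans; I cis (3 arrangements, 2 chiral).

4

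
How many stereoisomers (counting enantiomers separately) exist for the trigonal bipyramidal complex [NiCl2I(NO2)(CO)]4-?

In a trigonal bipyramid the two axial positions differ from the three equatorial ones.
Systematic enumeration (placing each ligand type in turn and discarding arrangements equivalent by rotation or reflection) gives 7 geometric isomers.
Of these, 3 lack any improper symmetry element and so occur as enantiomeric pairs, giving 7 + 3 = 10 stereoisomers in total.

10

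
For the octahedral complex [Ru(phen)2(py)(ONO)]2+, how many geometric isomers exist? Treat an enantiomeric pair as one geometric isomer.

Each phen is bidentate and must span two cis positions.
Working through the distinct placements yields 2 geometric isomers: py and ONO mutually cis (chiral); py and ONO mutually trans.

2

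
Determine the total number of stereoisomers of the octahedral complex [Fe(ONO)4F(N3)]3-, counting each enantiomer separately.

2

An octahedron has six vertices in three trans pairs; every non-trans pair is cis.
There are 2 geometric isomers: F and N3 mutually trans; F and N3 mutually cis.
Each arrangement has an internal mirror plane or centre of symmetry, so none is chiral.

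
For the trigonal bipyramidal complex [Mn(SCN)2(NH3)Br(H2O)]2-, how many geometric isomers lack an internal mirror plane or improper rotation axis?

Exhaustive case analysis gives 7 geometric isomers.
Of these, 3 lack any improper symmetry element and so occur as enantiomeric pairs, giving 7 + 3 = 10 stereoisomers in total.

3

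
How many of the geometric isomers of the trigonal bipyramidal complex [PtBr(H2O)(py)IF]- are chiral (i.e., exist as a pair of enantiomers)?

A trigonal bipyramid has two axial and three equatorial sites, which are chemically inequivalent.
Placing the ligands in turn and identifying arrangements related by rotation or reflection leaves 10 distinct geometric isomers.
Of these, 10 lack any improper symmetry element and so occur as enantiomeric pairs, giving 10 + 10 = 20 stereoisomers in total.

10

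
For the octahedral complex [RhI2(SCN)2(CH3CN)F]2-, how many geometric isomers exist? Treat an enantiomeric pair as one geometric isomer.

The six octahedral sites form three mutually perpendicular trans pairs.
There are 6 geometric isomers: I trans, SCN trans; I cis, SCN cis (3 arrangements, 2 chiral); I cis, SCN trans; I trans, SCN cis.

6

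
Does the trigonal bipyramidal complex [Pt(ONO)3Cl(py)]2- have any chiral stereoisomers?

A trigonal bipyramid has two axial and three equatorial sites, which are chemically inequivalent.
There are 4 geometric isomers: Cl axial, py equatorial; Cl axial, py axial; Cl equatorial, py equatorial; Cl equatorial, py axial.
Each arrangement has an internal mirror plane or centre of symmetry, so none is chiral.

no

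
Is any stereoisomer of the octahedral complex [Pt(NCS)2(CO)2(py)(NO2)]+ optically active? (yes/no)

An octahedron has six vertices in three trans pairs; every non-trans pair is cis.
Working through the distinct placements yields 6 geometric isomers: NCS trans, CO trans; NCS cis, CO trans; NCS cis, CO cis (3 arrangements, 2 chiral); NCS trans, CO cis.
Of these, 2 lack any improper symmetry element and so occur as enantiomeric pairs, giving 6 + 2 = 8 stereoisomers in total.

yes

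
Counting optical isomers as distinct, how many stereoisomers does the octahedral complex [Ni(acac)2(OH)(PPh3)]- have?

In an octahedral complex each vertex has one trans partner and four cis neighbours.
Each acac is bidentate and must span two cis positions.
There are 2 geometric isomers: OH and PPh3 mutually trans; OH and PPh3 mutually cis (chiral).
One of these lacks any improper symmetry element and so occurs as an enantiomeric pair, giving 2 + 1 = 3 stereoisomers in total.

3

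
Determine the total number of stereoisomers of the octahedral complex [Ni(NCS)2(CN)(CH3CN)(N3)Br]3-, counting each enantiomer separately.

An octahedron has six vertices in three trans pairs; every non-trans pair is cis.
Systematic enumeration (placing each ligand type in turn and discarding arrangements equivalent by rotation or reflection) gives 9 geometric isomers.
Of these, 6 lack any improper symmetry element and so occur as enantiomeric pairs, giving 9 + 6 = 15 stereoisomers in total.

15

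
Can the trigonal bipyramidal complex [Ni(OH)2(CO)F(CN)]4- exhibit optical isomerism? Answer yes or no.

In a trigonal bipyramid the two axial positions differ from the three equatorial ones.
Placing the ligands in turn and identifying arrangements related by rotation or reflection leaves 7 distinct geometric isomers.
Of these, 3 lack any improper symmetry element and so occur as enantiomeric pairs, giving 7 + 3 = 10 stereoisomers in total.

yes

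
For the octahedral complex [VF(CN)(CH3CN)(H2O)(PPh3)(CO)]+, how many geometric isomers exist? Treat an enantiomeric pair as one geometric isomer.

Placing the ligands in turn and identifying arrangements related by rotation or reflection leaves 15 distinct geometric isomers.

15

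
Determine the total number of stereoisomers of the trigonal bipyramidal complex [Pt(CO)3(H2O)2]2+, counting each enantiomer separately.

A trigonal bipyramid has two axial and three equatorial sites, which are chemically inequivalent.
Systematic placement gives 3 geometric isomers: H2O both equatorial; H2O one axial, one equatorial; H2O both axial.
Each arrangement has an internal mirror plane or centre of symmetry, so none is chiral.

3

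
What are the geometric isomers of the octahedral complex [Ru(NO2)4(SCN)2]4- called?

In an octahedral complex each vertex has one trans partner and four cis neighbours.
There are 2 geometric isomers: SCN trans; SCN cis.

cis and trans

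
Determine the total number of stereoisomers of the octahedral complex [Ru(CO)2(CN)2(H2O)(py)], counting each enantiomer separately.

8

The six octahedral sites form three mutually perpendicular trans pairs.
Working through the distinct placements yields 6 geometric isomers: CO trans, CN trans; CO cis, CN trans; CO cis, CN cis (3 arrangements, 2 chiral); CO trans, CN cis.
Of these, 2 lack any improper symmetry element and so occur as enantiomeric pairs, giving 6 + 2 = 8 stereoisomers in total.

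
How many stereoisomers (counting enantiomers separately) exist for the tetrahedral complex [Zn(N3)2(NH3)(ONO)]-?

All four vertices of a tetrahedron are equivalent and mutually adjacent, so cis/trans isomerism cannot arise.
Only one geometric arrangement is possible.

1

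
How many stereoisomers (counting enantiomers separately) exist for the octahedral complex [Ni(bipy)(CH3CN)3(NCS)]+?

2

In an octahedral complex each vertex has one trans partner and four cis neighbours.
Each bipy is bidentate and must span two cis positions.
The distinct arrangements are (2 in all): CH3CN mer; CH3CN fac.
Each arrangement has an internal mirror plane or centre of symmetry, so none is chiral.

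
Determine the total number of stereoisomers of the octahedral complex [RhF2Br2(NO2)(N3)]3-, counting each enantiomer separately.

An octahedron has six vertices in three trans pairs; every non-trans pair is cis.
Working through the distinct placements yields 6 geometric isomers: F trans, Br trans; F cis, Br trans; F cis, Br cis (3 arrangements, 2 chiral); F trans, Br cis.
Of these, 2 lack any improper symmetry element and so occur as enantiomeric pairs, giving 6 + 2 = 8 stereoisomers in total.

8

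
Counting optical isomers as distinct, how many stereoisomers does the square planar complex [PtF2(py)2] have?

In a square planar complex each vertex has one trans partner and two cis neighbours.
The distinct arrangements are (2 in all): F cis; F trans.
Each arrangement has an internal mirror plane or centre of symmetry, so none is chiral.

2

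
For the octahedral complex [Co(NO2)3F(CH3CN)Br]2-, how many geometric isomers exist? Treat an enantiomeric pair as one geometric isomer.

4

In an octahedral complex each vertex has one trans partner and four cis neighbours.
The distinct arrangements are (4 in all): NO2 mer (3 arrangements); NO2 fac (chiral).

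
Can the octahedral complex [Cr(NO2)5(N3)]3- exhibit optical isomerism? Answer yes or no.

Only one geometric arrangement is possible.

no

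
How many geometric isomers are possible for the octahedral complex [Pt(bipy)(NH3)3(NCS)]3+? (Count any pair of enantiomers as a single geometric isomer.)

In an octahedral complex each vertex has one trans partner and four cis neighbours.
Each bipy is bidentate and must span two cis positions.
The distinct arrangements are (2 in all): NH3 fac; NH3 mer.

2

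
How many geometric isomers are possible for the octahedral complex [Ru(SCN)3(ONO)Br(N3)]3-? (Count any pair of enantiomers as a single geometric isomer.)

4

In an octahedral complex each vertex has one trans partner and four cis neighbours.
There are 4 geometric isomers: SCN mer (3 arrangements); SCN fac (chiral).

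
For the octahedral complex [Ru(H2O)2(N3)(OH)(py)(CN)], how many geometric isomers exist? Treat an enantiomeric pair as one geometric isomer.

Placing the ligands in turn and identifying arrangements related by rotation or reflection leaves 9 distinct geometric isomers.

9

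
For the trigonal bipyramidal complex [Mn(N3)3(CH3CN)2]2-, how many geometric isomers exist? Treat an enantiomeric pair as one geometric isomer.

3

There are 3 geometric isomers: CH3CN both axial; CH3CN one axial, one equatorial; CH3CN both equatorial.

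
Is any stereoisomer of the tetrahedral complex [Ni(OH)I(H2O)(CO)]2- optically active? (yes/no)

yes

All four vertices of a tetrahedron are equivalent and mutually adjacent, so cis/trans isomerism cannot arise.
Only one geometric arrangement is possible; it has no improper symmetry element, so it exists as a pair of enantiomers (2 stereoisomers).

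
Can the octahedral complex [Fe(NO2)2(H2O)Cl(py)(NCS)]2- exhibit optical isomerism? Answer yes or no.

yes

Placing the ligands in turn and identifying arrangements related by rotation or reflection leaves 9 distinct geometric isomers.
Of these, 6 lack any improper symmetry element and so occur as enantiomeric pairs, giving 9 + 6 = 15 stereoisomers in total.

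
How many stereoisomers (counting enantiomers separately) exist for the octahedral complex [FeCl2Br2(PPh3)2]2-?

The six octahedral sites form three mutually perpendicular trans pairs.
Systematic placement gives 5 geometric isomers: Cl trans, Br trans, PPh3 trans; Cl cis, Br trans, PPh3 cis; Cl cis, Br cis, PPh3 trans; Cl cis, Br cis, PPh3 cis (chiral); Cl trans, Br cis, PPh3 cis.
One of these lacks any improper symmetry element and so occurs as an enantiomeric pair, giving 5 + 1 = 6 stereoisomers in total.

6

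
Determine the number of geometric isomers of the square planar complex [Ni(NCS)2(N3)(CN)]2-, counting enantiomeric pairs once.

Working through the distinct placements yields 2 geometric isomers: NCS cis; NCS trans.

2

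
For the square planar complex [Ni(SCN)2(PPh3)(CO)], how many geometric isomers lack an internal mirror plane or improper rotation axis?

A square has two trans pairs of vertices; adjacent vertices are cis.
The distinct arrangements are (2 in all): SCN cis; SCN trans.
Each arrangement has an internal mirror plane or centre of symmetry, so none is chiral.

0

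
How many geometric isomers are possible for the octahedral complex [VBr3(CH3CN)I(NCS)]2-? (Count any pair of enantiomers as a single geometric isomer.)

Systematic placement gives 4 geometric isomers: Br mer (3 arrangements); Br fac (chiral).

4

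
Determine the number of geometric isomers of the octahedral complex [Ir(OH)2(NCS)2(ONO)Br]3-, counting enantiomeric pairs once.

In an octahedral complex each vertex has one trans partner and four cis neighbours.
There are 6 geometric isomers: OH cis, NCS cis (3 arrangements, 2 chiral); OH trans, NCS cis; OH cis, NCS trans; OH trans, NCS trans.

6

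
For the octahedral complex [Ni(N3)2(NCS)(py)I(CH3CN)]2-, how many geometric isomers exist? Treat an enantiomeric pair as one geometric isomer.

Systematic enumeration (placing each ligand type in turn and discarding arrangements equivalent by rotation or reflection) gives 9 geometric isomers.

9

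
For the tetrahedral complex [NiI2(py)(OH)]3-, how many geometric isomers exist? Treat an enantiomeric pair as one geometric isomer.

1

All four vertices of a tetrahedron are equivalent and mutually adjacent, so cis/trans isomerism cannot arise.
Only one geometric arrangement is possible.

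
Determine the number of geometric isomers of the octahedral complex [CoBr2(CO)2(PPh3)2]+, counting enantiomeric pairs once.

An octahedron has six vertices in three trans pairs; every non-trans pair is cis.
Systematic placement gives 5 geometric isomers: Br trans, CO trans, PPh3 trans; Br trans, CO cis, PPh3 cis; Br cis, CO cis, PPh3 trans; Br cis, CO cis, PPh3 cis (chiral); Br cis, CO trans, PPh3 cis.

5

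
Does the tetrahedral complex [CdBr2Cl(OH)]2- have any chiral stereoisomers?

no

In a tetrahedral complex all four positions are equivalent and every pair of ligands is adjacent — there is no cis/trans distinction.
Only one geometric arrangement is possible.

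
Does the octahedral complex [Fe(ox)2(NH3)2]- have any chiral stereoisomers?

In an octahedral complex each vertex has one trans partner and four cis neighbours.
Each ox is bidentate and must span two cis positions.
Working through the distinct placements yields 2 geometric isomers: NH3 trans; NH3 cis (chiral).
One of these lacks any improper symmetry element and so occurs as an enantiomeric pair, giving 2 + 1 = 3 stereoisomers in total.

yes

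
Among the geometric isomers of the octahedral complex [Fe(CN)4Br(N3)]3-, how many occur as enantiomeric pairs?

In an octahedral complex each vertex has one trans partner and four cis neighbours.
There are 2 geometric isomers: Br and N3 mutually cis; Br and N3 mutually trans.
Each arrangement has an internal mirror plane or centre of symmetry, so none is chiral.

0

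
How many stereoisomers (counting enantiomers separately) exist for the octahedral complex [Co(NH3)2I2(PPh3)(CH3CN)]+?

8

The six octahedral sites form three mutually perpendicular trans pairs.
There are 6 geometric isomers: NH3 cis, I cis (3 arrangements, 2 chiral); NH3 trans, I cis; NH3 cis, I trans; NH3 trans, I trans.
Of these, 2 lack any improper symmetry element and so occur as enantiomeric pairs, giving 6 + 2 = 8 stereoisomers in total.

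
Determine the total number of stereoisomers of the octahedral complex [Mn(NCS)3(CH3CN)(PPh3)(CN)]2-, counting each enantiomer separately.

5

In an octahedral complex each vertex has one trans partner and four cis neighbours.
Systematic placement gives 4 geometric isomers: NCS mer (3 arrangements); NCS fac (chiral).
One of these lacks any improper symmetry element and so occurs as an enantiomeric pair, giving 4 + 1 = 5 stereoisomers in total.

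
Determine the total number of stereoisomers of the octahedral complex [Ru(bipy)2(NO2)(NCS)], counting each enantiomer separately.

3

An octahedron has six vertices in three trans pairs; every non-trans pair is cis.
Each bipy is bidentate and must span two cis positions.
Systematic placement gives 2 geometric isomers: NO2 and NCS mutually trans; NO2 and NCS mutually cis (chiral).
One of these lacks any improper symmetry element and so occurs as an enantiomeric pair, giving 2 + 1 = 3 stereoisomers in total.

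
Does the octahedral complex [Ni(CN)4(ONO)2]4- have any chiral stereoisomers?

no

The six octahedral sites form three mutually perpendicular trans pairs.
Systematic placement gives 2 geometric isomers: ONO trans; ONO cis.
Each arrangement has an internal mirror plane or centre of symmetry, so none is chiral.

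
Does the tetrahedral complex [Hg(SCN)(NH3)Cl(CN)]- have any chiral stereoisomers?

All four vertices of a tetrahedron are equivalent and mutually adjacent, so cis/trans isomerism cannot arise.
Only one geometric arrangement is possible; it has no improper symmetry element, so it exists as a pair of enantiomers (2 stereoisomers).

yes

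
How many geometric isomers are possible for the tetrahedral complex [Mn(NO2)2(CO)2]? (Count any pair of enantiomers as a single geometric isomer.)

1

Only one geometric arrangement is possible.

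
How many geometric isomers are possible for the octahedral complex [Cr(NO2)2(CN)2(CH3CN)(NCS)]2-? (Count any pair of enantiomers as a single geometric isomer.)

6

In an octahedral complex each vertex has one trans partner and four cis neighbours.
Systematic placement gives 6 geometric isomers: NO2 trans, CN cis; NO2 cis, CN cis (3 arrangements, 2 chiral); NO2 trans, CN trans; NO2 cis, CN trans.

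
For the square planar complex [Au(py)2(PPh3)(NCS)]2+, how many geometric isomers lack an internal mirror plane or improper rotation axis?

0

The distinct arrangements are (2 in all): py cis; py trans.
Each arrangement has an internal mirror plane or centre of symmetry, so none is chiral.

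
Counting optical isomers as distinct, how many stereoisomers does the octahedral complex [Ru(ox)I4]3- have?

The six octahedral sites form three mutually perpendicular trans pairs.
Each ox is bidentate and must span two cis positions.
Only one geometric arrangement is possible.

1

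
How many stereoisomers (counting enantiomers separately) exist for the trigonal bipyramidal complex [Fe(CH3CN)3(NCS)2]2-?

A trigonal bipyramid has two axial and three equatorial sites, which are chemically inequivalent.
The distinct arrangements are (3 in all): NCS both equatorial; NCS one axial, one equatorial; NCS both axial.
Each arrangement has an internal mirror plane or centre of symmetry, so none is chiral.

3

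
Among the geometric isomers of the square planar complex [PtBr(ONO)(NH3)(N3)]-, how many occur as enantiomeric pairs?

0

A square has two trans pairs of vertices; adjacent vertices are cis.
Systematic placement gives 3 geometric isomers: (Br/NH3 trans, N3/ONO trans); (Br/ONO trans, N3/NH3 trans); (Br/N3 trans, NH3/ONO trans).
Each arrangement has an internal mirror plane or centre of symmetry, so none is chiral.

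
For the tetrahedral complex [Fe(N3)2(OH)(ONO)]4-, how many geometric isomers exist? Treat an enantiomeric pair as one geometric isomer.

1

In a tetrahedral complex all four positions are equivalent and every pair of ligands is adjacent — there is no cis/trans distinction.
Only one geometric arrangement is possible.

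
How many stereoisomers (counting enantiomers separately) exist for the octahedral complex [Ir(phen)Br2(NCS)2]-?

The six octahedral sites form three mutually perpendicular trans pairs.
Each phen is bidentate and must span two cis positions.
The distinct arrangements are (3 in all): Br trans, NCS cis; Br cis, NCS cis (chiral); Br cis, NCS trans.
One of these lacks any improper symmetry element and so occurs as an enantiomeric pair, giving 3 + 1 = 4 stereoisomers in total.

4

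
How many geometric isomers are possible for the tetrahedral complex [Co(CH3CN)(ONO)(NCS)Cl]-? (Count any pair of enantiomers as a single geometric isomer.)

All four vertices of a tetrahedron are equivalent and mutually adjacent, so cis/trans isomerism cannot arise.
Only one geometric arrangement is possible; it has no improper symmetry element, so it exists as a pair of enantiomers (2 stereoisomers).

1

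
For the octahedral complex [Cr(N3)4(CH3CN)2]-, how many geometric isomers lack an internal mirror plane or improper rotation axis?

In an octahedral complex each vertex has one trans partner and four cis neighbours.
Working through the distinct placements yields 2 geometric isomers: CH3CN trans; CH3CN cis.
Each arrangement has an internal mirror plane or centre of symmetry, so none is chiral.

0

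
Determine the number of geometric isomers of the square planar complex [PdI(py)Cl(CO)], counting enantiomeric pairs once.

In a square planar complex each vertex has one trans partner and two cis neighbours.
Systematic placement gives 3 geometric isomers: (CO/I trans, Cl/py trans); (CO/py trans, Cl/I trans); (CO/Cl trans, I/py trans).

3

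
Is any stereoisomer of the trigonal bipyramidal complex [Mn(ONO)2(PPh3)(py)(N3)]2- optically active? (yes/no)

yes

A trigonal bipyramid has two axial and three equatorial sites, which are chemically inequivalent.
Systematic enumeration (placing each ligand type in turn and discarding arrangements equivalent by rotation or reflection) gives 7 geometric isomers.
Of these, 3 lack any improper symmetry element and so occur as enantiomeric pairs, giving 7 + 3 = 10 stereoisomers in total.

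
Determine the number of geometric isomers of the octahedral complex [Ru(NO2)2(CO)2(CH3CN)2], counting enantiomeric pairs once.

5

Working through the distinct placements yields 5 geometric isomers: NO2 trans, CO trans, CH3CN trans; NO2 cis, CO cis, CH3CN trans; NO2 trans, CO cis, CH3CN cis; NO2 cis, CO cis, CH3CN cis (chiral); NO2 cis, CO trans, CH3CN cis.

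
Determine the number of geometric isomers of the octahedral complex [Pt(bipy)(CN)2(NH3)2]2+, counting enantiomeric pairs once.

In an octahedral complex each vertex has one trans partner and four cis neighbours.
Each bipy is bidentate and must span two cis positions.
Systematic placement gives 3 geometric isomers: CN trans, NH3 cis; CN cis, NH3 cis (chiral); CN cis, NH3 trans.

3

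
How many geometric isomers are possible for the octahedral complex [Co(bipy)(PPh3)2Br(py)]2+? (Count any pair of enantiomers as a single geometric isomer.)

4

In an octahedral complex each vertex has one trans partner and four cis neighbours.
Each bipy is bidentate and must span two cis positions.
There are 4 geometric isomers: PPh3 cis (3 arrangements, 2 chiral); PPh3 trans.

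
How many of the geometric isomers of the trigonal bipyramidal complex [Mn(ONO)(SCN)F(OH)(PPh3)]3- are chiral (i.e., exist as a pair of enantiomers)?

10

A trigonal bipyramid has two axial and three equatorial sites, which are chemically inequivalent.
Exhaustive case analysis gives 10 geometric isomers.
Of these, 10 lack any improper symmetry element and so occur as enantiomeric pairs, giving 10 + 10 = 20 stereoisomers in total.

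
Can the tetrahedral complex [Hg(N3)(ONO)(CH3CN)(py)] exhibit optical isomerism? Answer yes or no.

In a tetrahedral complex all four positions are equivalent and every pair of ligands is adjacent — there is no cis/trans distinction.
Only one geometric arrangement is possible; it has no improper symmetry element, so it exists as a pair of enantiomers (2 stereoisomers).

yes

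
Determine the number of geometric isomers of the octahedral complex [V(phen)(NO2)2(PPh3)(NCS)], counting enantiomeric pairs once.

4

Each phen is bidentate and must span two cis positions.
Systematic placement gives 4 geometric isomers: NO2 cis (3 arrangements, 2 chiral); NO2 trans.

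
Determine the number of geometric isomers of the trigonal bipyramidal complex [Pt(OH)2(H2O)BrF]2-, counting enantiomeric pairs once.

Systematic enumeration (placing each ligand type in turn and discarding arrangements equivalent by rotation or reflection) gives 7 geometric isomers.

7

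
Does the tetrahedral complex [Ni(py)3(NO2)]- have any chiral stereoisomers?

no

All four vertices of a tetrahedron are equivalent and mutually adjacent, so cis/trans isomerism cannot arise.
Only one geometric arrangement is possible.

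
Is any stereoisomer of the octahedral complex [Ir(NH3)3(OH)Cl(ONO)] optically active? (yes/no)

Working through the distinct placements yields 4 geometric isomers: NH3 mer (3 arrangements); NH3 fac (chiral).
One of these lacks any improper symmetry element and so occurs as an enantiomeric pair, giving 4 + 1 = 5 stereoisomers in total.

yes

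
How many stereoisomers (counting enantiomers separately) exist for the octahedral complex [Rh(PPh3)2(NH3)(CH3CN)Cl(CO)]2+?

15

In an octahedral complex each vertex has one trans partner and four cis neighbours.
Systematic enumeration (placing each ligand type in turn and discarding arrangements equivalent by rotation or reflection) gives 9 geometric isomers.
Of these, 6 lack any improper symmetry element and so occur as enantiomeric pairs, giving 9 + 6 = 15 stereoisomers in total.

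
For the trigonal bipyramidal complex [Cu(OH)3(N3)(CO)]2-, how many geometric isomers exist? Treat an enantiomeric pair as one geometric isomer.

4

In a trigonal bipyramid the two axial positions differ from the three equatorial ones.
Working through the distinct placements yields 4 geometric isomers: N3 axial, CO axial; N3 equatorial, CO axial; N3 axial, CO equatorial; N3 equatorial, CO equatorial.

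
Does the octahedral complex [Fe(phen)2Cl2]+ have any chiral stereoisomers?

yes

Each phen is bidentate and must span two cis positions.
There are 2 geometric isomers: Cl trans; Cl cis (chiral).
One of these lacks any improper symmetry element and so occurs as an enantiomeric pair, giving 2 + 1 = 3 stereoisomers in total.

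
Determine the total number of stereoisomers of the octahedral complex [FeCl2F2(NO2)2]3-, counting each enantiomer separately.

Systematic placement gives 5 geometric isomers: Cl trans, F trans, NO2 trans; Cl trans, F cis, NO2 cis; Cl cis, F cis, NO2 trans; Cl cis, F cis, NO2 cis (chiral); Cl cis, F trans, NO2 cis.
One of these lacks any improper symmetry element and so occurs as an enantiomeric pair, giving 5 + 1 = 6 stereoisomers in total.

6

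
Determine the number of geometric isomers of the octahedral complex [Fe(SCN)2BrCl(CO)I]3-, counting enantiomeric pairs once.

9

Exhaustive case analysis gives 9 geometric isomers.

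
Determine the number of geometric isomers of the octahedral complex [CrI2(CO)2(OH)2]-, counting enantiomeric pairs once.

The six octahedral sites form three mutually perpendicular trans pairs.
There are 5 geometric isomers: I trans, CO trans, OH trans; I cis, CO trans, OH cis; I cis, CO cis, OH trans; I cis, CO cis, OH cis (chiral); I trans, CO cis, OH cis.

5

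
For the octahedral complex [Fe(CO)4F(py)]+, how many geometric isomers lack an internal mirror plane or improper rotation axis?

The distinct arrangements are (2 in all): F and py mutually trans; F and py mutually cis.
Each arrangement has an internal mirror plane or centre of symmetry, so none is chiral.

0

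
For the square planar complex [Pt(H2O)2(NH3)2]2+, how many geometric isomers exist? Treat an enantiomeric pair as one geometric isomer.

2

In a square planar complex each vertex has one trans partner and two cis neighbours.
There are 2 geometric isomers: H2O cis; H2O trans.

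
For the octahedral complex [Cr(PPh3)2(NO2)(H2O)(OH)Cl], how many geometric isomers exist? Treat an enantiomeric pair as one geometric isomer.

Systematic enumeration (placing each ligand type in turn and discarding arrangements equivalent by rotation or reflection) gives 9 geometric isomers.

9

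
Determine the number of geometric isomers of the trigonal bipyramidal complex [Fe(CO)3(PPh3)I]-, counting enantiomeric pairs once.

4

In a trigonal bipyramid the two axial positions differ from the three equatorial ones.
Working through the distinct placements yields 4 geometric isomers: PPh3 equatorial, I equatorial; PPh3 equatorial, I axial; PPh3 axial, I equatorial; PPh3 axial, I axial.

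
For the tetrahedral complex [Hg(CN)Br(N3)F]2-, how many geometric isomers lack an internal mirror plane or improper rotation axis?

1

All four vertices of a tetrahedron are equivalent and mutually adjacent, so cis/trans isomerism cannot arise.
Only one geometric arrangement is possible; it has no improper symmetry element, so it exists as a pair of enantiomers (2 stereoisomers).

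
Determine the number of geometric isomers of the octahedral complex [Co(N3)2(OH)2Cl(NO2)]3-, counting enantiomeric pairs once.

6

In an octahedral complex each vertex has one trans partner and four cis neighbours.
The distinct arrangements are (6 in all): N3 cis, OH trans; N3 cis, OH cis (3 arrangements, 2 chiral); N3 trans, OH trans; N3 trans, OH cis.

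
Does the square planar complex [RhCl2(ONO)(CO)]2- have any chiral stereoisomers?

A square has two trans pairs of vertices; adjacent vertices are cis.
Systematic placement gives 2 geometric isomers: Cl cis; Cl trans.
Each arrangement has an internal mirror plane or centre of symmetry, so none is chiral.

no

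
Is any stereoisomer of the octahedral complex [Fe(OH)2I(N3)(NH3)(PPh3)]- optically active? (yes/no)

An octahedron has six vertices in three trans pairs; every non-trans pair is cis.
Exhaustive case analysis gives 9 geometric isomers.
Of these, 6 lack any improper symmetry element and so occur as enantiomeric pairs, giving 9 + 6 = 15 stereoisomers in total.

yes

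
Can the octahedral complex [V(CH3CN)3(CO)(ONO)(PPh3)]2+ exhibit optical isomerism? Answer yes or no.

An octahedron has six vertices in three trans pairs; every non-trans pair is cis.
Systematic placement gives 4 geometric isomers: CH3CN mer (3 arrangements); CH3CN fac (chiral).
One of these lacks any improper symmetry element and so occurs as an enantiomeric pair, giving 4 + 1 = 5 stereoisomers in total.

yes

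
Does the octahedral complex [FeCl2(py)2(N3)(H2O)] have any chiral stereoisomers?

The six octahedral sites form three mutually perpendicular trans pairs.
The distinct arrangements are (6 in all): Cl trans, py trans; Cl trans, py cis; Cl cis, py trans; Cl cis, py cis (3 arrangements, 2 chiral).
Of these, 2 lack any improper symmetry element and so occur as enantiomeric pairs, giving 6 + 2 = 8 stereoisomers in total.

yes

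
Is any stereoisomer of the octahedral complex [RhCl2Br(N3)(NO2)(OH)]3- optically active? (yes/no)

yes

In an octahedral complex each vertex has one trans partner and four cis neighbours.
Systematic enumeration (placing each ligand type in turn and discarding arrangements equivalent by rotation or reflection) gives 9 geometric isomers.
Of these, 6 lack any improper symmetry element and so occur as enantiomeric pairs, giving 9 + 6 = 15 stereoisomers in total.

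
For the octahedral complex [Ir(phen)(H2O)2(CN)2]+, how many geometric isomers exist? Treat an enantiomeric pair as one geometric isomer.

The six octahedral sites form three mutually perpendicular trans pairs.
Each phen is bidentate and must span two cis positions.
There are 3 geometric isomers: H2O cis, CN trans; H2O cis, CN cis (chiral); H2O trans, CN cis.

3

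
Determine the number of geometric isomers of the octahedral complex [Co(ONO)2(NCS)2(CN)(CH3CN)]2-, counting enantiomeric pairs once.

The six octahedral sites form three mutually perpendicular trans pairs.
Systematic placement gives 6 geometric isomers: ONO trans, NCS trans; ONO cis, NCS cis (3 arrangements, 2 chiral); ONO trans, NCS cis; ONO cis, NCS trans.

6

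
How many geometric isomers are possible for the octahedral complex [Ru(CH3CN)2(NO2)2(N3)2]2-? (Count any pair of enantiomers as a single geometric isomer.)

5

An octahedron has six vertices in three trans pairs; every non-trans pair is cis.
There are 5 geometric isomers: CH3CN trans, NO2 trans, N3 trans; CH3CN trans, NO2 cis, N3 cis; CH3CN cis, NO2 trans, N3 cis; CH3CN cis, NO2 cis, N3 cis (chiral); CH3CN cis, NO2 cis, N3 trans.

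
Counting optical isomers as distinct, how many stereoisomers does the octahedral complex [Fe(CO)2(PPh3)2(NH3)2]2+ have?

An octahedron has six vertices in three trans pairs; every non-trans pair is cis.
Systematic placement gives 5 geometric isomers: CO trans, PPh3 trans, NH3 trans; CO trans, PPh3 cis, NH3 cis; CO cis, PPh3 trans, NH3 cis; CO cis, PPh3 cis, NH3 cis (chiral); CO cis, PPh3 cis, NH3 trans.
One of these lacks any improper symmetry element and so occurs as an enantiomeric pair, giving 5 + 1 = 6 stereoisomers in total.

6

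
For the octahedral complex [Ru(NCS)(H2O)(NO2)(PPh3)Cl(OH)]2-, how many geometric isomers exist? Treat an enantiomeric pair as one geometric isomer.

15

In an octahedral complex each vertex has one trans partner and four cis neighbours.
Systematic enumeration (placing each ligand type in turn and discarding arrangements equivalent by rotation or reflection) gives 15 geometric isomers.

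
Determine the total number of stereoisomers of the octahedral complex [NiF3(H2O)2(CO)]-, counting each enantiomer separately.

3

There are 3 geometric isomers: F mer, H2O trans; F fac, H2O cis; F mer, H2O cis.
Each arrangement has an internal mirror plane or centre of symmetry, so none is chiral.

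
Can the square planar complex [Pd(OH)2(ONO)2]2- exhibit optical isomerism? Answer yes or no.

In a square planar complex each vertex has one trans partner and two cis neighbours.
The distinct arrangements are (2 in all): OH cis; OH trans.
Each arrangement has an internal mirror plane or centre of symmetry, so none is chiral.

no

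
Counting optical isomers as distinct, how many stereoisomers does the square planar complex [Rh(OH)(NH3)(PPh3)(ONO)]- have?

3

In a square planar complex each vertex has one trans partner and two cis neighbours.
Working through the distinct placements yields 3 geometric isomers: (NH3/ONO trans, OH/PPh3 trans); (NH3/PPh3 trans, OH/ONO trans); (NH3/OH trans, ONO/PPh3 trans).
Each arrangement has an internal mirror plane or centre of symmetry, so none is chiral.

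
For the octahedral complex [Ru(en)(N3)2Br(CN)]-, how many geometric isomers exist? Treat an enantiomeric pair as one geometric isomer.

4

The six octahedral sites form three mutually perpendicular trans pairs.
Each en is bidentate and must span two cis positions.
Systematic placement gives 4 geometric isomers: N3 cis (3 arrangements, 2 chiral); N3 trans.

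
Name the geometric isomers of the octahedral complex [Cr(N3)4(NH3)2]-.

An octahedron has six vertices in three trans pairs; every non-trans pair is cis.
The distinct arrangements are (2 in all): NH3 trans; NH3 cis.

cis and trans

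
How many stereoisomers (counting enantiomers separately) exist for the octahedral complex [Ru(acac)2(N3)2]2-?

3

The six octahedral sites form three mutually perpendicular trans pairs.
Each acac is bidentate and must span two cis positions.
Systematic placement gives 2 geometric isomers: N3 trans; N3 cis (chiral).
One of these lacks any improper symmetry element and so occurs as an enantiomeric pair, giving 2 + 1 = 3 stereoisomers in total.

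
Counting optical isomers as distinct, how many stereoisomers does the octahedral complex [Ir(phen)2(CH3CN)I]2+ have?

3

An octahedron has six vertices in three trans pairs; every non-trans pair is cis.
Each phen is bidentate and must span two cis positions.
The distinct arrangements are (2 in all): CH3CN and I mutually trans; CH3CN and I mutually cis (chiral).
One of these lacks any improper symmetry element and so occurs as an enantiomeric pair, giving 2 + 1 = 3 stereoisomers in total.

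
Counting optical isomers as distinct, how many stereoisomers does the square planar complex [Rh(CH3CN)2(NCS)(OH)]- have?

2

In a square planar complex each vertex has one trans partner and two cis neighbours.
There are 2 geometric isomers: CH3CN cis; CH3CN trans.
Each arrangement has an internal mirror plane or centre of symmetry, so none is chiral.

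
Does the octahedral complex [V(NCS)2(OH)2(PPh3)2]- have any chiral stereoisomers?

In an octahedral complex each vertex has one trans partner and four cis neighbours.
Systematic placement gives 5 geometric isomers: NCS trans, OH trans, PPh3 trans; NCS trans, OH cis, PPh3 cis; NCS cis, OH cis, PPh3 trans; NCS cis, OH cis, PPh3 cis (chiral); NCS cis, OH trans, PPh3 cis.
One of these lacks any improper symmetry element and so occurs as an enantiomeric pair, giving 5 + 1 = 6 stereoisomers in total.

yes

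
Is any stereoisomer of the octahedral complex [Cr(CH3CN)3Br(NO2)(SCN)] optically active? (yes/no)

yes

In an octahedral complex each vertex has one trans partner and four cis neighbours.
The distinct arrangements are (4 in all): CH3CN mer (3 arrangements); CH3CN fac (chiral).
One of these lacks any improper symmetry element and so occurs as an enantiomeric pair, giving 4 + 1 = 5 stereoisomers in total.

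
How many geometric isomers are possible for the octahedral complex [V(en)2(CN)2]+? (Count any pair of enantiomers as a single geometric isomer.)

In an octahedral complex each vertex has one trans partner and four cis neighbours.
Each en is bidentate and must span two cis positions.
There are 2 geometric isomers: CN trans; CN cis (chiral).

2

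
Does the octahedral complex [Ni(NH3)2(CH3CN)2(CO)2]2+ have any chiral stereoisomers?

In an octahedral complex each vertex has one trans partner and four cis neighbours.
The distinct arrangements are (5 in all): NH3 trans, CH3CN trans, CO trans; NH3 cis, CH3CN trans, CO cis; NH3 trans, CH3CN cis, CO cis; NH3 cis, CH3CN cis, CO cis (chiral); NH3 cis, CH3CN cis, CO trans.
One of these lacks any improper symmetry element and so occurs as an enantiomeric pair, giving 5 + 1 = 6 stereoisomers in total.

yes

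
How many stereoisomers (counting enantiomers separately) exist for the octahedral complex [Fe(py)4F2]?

An octahedron has six vertices in three trans pairs; every non-trans pair is cis.
The distinct arrangements are (2 in all): F trans; F cis.
Each arrangement has an internal mirror plane or centre of symmetry, so none is chiral.

2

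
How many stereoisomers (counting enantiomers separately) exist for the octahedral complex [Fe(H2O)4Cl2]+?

The distinct arrangements are (2 in all): Cl trans; Cl cis.
Each arrangement has an internal mirror plane or centre of symmetry, so none is chiral.

2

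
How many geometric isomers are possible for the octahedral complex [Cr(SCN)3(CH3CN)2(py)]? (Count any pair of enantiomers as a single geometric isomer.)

Systematic placement gives 3 geometric isomers: SCN mer, CH3CN trans; SCN fac, CH3CN cis; SCN mer, CH3CN cis.

3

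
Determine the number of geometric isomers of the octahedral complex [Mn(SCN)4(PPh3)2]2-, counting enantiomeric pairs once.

The six octahedral sites form three mutually perpendicular trans pairs.
The distinct arrangements are (2 in all): PPh3 trans; PPh3 cis.

2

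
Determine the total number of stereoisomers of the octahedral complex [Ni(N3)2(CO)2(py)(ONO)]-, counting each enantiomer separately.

An octahedron has six vertices in three trans pairs; every non-trans pair is cis.
There are 6 geometric isomers: N3 trans, CO trans; N3 cis, CO trans; N3 cis, CO cis (3 arrangements, 2 chiral); N3 trans, CO cis.
Of these, 2 lack any improper symmetry element and so occur as enantiomeric pairs, giving 6 + 2 = 8 stereoisomers in total.

8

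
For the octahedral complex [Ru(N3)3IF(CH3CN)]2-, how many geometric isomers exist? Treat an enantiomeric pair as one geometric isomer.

In an octahedral complex each vertex has one trans partner and four cis neighbours.
The distinct arrangements are (4 in all): N3 mer (3 arrangements); N3 fac (chiral).

4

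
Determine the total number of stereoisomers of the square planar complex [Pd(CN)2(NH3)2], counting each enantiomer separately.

A square has two trans pairs of vertices; adjacent vertices are cis.
There are 2 geometric isomers: CN cis; CN trans.
Each arrangement has an internal mirror plane or centre of symmetry, so none is chiral.

2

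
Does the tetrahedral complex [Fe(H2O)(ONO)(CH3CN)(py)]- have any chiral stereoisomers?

In a tetrahedral complex all four positions are equivalent and every pair of ligands is adjacent — there is no cis/trans distinction.
Only one geometric arrangement is possible; it has no improper symmetry element, so it exists as a pair of enantiomers (2 stereoisomers).

yes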